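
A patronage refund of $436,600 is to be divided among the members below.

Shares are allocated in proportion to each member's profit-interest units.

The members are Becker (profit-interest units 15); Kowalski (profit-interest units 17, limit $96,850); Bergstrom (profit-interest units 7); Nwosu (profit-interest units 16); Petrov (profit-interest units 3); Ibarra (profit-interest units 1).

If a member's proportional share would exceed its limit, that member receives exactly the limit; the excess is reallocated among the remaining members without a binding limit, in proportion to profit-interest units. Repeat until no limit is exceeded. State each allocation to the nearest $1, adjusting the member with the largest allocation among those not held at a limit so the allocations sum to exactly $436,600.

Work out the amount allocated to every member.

Total profit-interest units = 59.
Unconstrained shares: Becker 111,000.00; Kowalski 125,800.00; Bergstrom 51,800.00; Nwosu 118,400.00; Petrov 22,200.00; Ibarra 7,400.00.
Cap binds for Kowalski ($96,850); residual $339,750 reallocated over remaining profit-interest units 42.
Redistributed shares: Becker 121,339.29 → $121,339; Bergstrom 56,625.00 → $56,625; Nwosu 129,428.57 → $129,429; Petrov 24,267.86 → $24,268; Ibarra 8,089.29 → $8,089.

Becker: $121,339; Kowalski: $96,850; Bergstrom: $56,625; Nwosu: $129,429; Petrov: $24,268; Ibarra: $8,089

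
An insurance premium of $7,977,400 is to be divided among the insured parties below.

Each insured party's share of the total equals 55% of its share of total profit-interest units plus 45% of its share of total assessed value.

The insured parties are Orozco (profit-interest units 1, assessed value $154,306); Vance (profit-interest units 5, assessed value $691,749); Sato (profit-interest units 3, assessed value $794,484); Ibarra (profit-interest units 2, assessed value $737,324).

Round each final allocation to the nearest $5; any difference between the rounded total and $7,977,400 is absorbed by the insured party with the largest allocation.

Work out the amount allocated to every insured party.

Orozco: $631,825 | Vance: $3,038,670 | Sato: $2,396,035 | Ibarra: $1,910,870

Profit-interest units total 11; assessed value total 2,377,863.
Combined weights (55% profit-interest units + 45% assessed value): Orozco 0.0792; Vance 0.3809; Sato 0.3004; Ibarra 0.2395.
Unrounded shares: Orozco 631,823.84; Vance 3,038,674.80; Sato 2,396,032.55; Ibarra 1,910,868.81.
After rounding ($5): Orozco $631,825; Vance $3,038,675; Sato $2,396,035; Ibarra $1,910,870. Sum = $7,977,405.
Difference $7,977,400 − $7,977,405 = −$5 applied to largest allocation (Vance): Vance becomes $3,038,670.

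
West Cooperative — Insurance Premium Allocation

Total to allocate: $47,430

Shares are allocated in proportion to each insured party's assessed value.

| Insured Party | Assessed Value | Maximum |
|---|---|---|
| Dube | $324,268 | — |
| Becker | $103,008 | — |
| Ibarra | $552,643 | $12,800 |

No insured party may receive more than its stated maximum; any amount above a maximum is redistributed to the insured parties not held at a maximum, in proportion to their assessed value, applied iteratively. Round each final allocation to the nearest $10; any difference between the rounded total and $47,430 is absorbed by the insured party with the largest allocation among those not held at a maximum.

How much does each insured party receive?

Assessed value total: 979,919.
Proportional shares (ignoring caps): Dube 15,695.21; Becker 4,985.79; Ibarra 26,749.00.
Capped: Ibarra ($12,800); remaining pool $34,630 reallocated over remaining assessed value 427,276.
Redistributed shares: Dube 26,281.38 → $26,280; Becker 8,348.62 → $8,350.

Dube: $26,280 | Becker: $8,350 | Ibarra: $12,800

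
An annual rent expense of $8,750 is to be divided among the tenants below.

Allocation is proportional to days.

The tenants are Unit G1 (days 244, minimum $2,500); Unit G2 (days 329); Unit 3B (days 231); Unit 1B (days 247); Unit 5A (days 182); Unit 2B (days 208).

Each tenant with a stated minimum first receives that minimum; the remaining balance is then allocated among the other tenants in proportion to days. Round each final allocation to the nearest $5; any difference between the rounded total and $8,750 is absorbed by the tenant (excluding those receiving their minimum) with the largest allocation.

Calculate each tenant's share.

Unit G1: $2,500 | Unit G2: $1,720 | Unit 3B: $1,205 | Unit 1B: $1,290 | Unit 5A: $950 | Unit 2B: $1,085

Minimums first: Unit G1 $2,500. Residual $6,250.
Residual split over remaining days 1,197: Unit G2 1,717.84 → $1,720; Unit 3B 1,206.14 → $1,205; Unit 1B 1,289.68 → $1,290; Unit 5A 950.29 → $950; Unit 2B 1,086.05 → $1,085.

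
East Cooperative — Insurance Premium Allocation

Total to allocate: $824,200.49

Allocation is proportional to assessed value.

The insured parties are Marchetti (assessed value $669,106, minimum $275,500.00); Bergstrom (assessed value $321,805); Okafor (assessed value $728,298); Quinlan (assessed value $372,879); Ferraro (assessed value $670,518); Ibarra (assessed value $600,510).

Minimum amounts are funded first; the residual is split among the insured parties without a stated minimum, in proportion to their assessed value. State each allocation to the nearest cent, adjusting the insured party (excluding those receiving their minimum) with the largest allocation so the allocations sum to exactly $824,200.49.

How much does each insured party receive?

Marchetti: $275,500.00 · Bergstrom: $65,543.39 · Okafor: $148,335.56 · Quinlan: $75,945.85 · Ferraro: $136,567.26 · Ibarra: $122,308.43

Fund the minimums — Marchetti $275,500.00. Remaining pool $548,700.49.
Remaining pool split over remaining assessed value 2,694,010: Bergstrom 65,543.3949 → $65,543.39; Okafor 148,335.5553 → $148,335.56; Quinlan 75,945.8540 → $75,945.85; Ferraro 136,567.2567 → $136,567.26; Ibarra 122,308.4292 → $122,308.43.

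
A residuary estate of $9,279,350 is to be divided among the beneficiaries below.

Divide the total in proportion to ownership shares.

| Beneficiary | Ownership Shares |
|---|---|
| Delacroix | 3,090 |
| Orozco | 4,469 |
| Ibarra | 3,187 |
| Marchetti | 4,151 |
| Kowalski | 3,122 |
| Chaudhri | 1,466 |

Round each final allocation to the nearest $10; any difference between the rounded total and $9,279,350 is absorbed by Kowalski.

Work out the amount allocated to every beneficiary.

Delacroix: $1,471,550 · Orozco: $2,128,270 · Ibarra: $1,517,750 · Marchetti: $1,976,830 · Kowalski: $1,486,800 · Chaudhri: $698,150

Total ownership shares = 19,485.
Raw shares: Delacroix 3,090/19,485 × $9,279,350 = 1,471,552.04; Orozco 4,469/19,485 × $9,279,350 = 2,128,273.81; Ibarra 3,187/19,485 × $9,279,350 = 1,517,746.39; Marchetti 4,151/19,485 × $9,279,350 = 1,976,832.53; Kowalski 3,122/19,485 × $9,279,350 = 1,486,791.41; Chaudhri 1,466/19,485 × $9,279,350 = 698,153.82.
At nearest $10: Delacroix $1,471,550; Orozco $2,128,270; Ibarra $1,517,750; Marchetti $1,976,830; Kowalski $1,486,790; Chaudhri $698,150. Sum = $9,279,340.
Difference $9,279,350 − $9,279,340 = +$10 applied to Kowalski: Kowalski becomes $1,486,800.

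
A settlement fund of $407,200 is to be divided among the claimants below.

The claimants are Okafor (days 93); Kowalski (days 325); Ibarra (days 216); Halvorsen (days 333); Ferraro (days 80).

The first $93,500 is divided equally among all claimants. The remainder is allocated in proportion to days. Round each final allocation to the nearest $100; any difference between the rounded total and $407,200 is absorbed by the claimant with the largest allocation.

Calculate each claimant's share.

Okafor: $46,600 | Kowalski: $116,100 | Ibarra: $83,400 | Halvorsen: $118,400 | Ferraro: $42,700

$93,500 shared equally gives $18,700 per claimant.
Remainder $313,700 by days (total 1,047): Okafor 27,864.47 → $27,900; Kowalski 97,375.84 → $97,400; Ibarra 64,717.48 → $64,700; Halvorsen 99,772.78 → $99,800; Ferraro 23,969.44 → $24,000.
Rounding difference −$100 on remainder applied to Halvorsen.
Totals: Okafor $18,700 + $27,900 = $46,600; Kowalski $18,700 + $97,400 = $116,100; Ibarra $18,700 + $64,700 = $83,400; Halvorsen $18,700 + $99,700 = $118,400; Ferraro $18,700 + $24,000 = $42,700.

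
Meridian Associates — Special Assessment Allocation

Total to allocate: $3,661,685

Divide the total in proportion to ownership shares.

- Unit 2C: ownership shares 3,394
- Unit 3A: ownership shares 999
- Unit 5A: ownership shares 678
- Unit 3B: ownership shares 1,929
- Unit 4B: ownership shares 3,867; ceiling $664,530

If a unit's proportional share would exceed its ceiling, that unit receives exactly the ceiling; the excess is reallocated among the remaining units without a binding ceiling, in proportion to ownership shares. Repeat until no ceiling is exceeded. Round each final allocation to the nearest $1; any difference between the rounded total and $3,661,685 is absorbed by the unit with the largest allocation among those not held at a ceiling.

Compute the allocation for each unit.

Combined ownership shares = 10,867.
Unconstrained shares: Unit 2C 1,143,623.71; Unit 3A 336,617.59; Unit 5A 228,455.18; Unit 3B 649,985.31; Unit 4B 1,303,003.21.
Held at cap: Unit 4B ($664,530); remaining pool $2,997,155 reallocated over remaining ownership shares 7,000.
Shares after redistribution: Unit 2C 1,453,192.01 → $1,453,192; Unit 3A 427,736.84 → $427,737; Unit 5A 290,295.87 → $290,296; Unit 3B 825,930.29 → $825,930.

Unit 2C: $1,453,192 | Unit 3A: $427,737 | Unit 5A: $290,296 | Unit 3B: $825,930 | Unit 4B: $664,530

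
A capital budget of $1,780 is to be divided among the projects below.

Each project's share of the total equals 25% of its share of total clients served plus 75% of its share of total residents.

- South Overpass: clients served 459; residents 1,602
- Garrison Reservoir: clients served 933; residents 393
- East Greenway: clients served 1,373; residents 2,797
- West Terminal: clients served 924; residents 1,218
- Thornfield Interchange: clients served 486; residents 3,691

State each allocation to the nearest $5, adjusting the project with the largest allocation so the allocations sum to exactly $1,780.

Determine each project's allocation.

Totals — clients served 4,175, residents 9,701.
Combined weights (25% clients served + 75% residents): South Overpass 0.1513; Garrison Reservoir 0.0863; East Greenway 0.2985; West Terminal 0.1495; Thornfield Interchange 0.3145.
Raw shares: South Overpass 269.38; Garrison Reservoir 153.53; East Greenway 531.25; West Terminal 266.10; Thornfield Interchange 559.74.
Rounded to nearest $5: South Overpass $270; Garrison Reservoir $155; East Greenway $530; West Terminal $265; Thornfield Interchange $560. Sum = $1,780.
No rounding difference to absorb.

South Overpass: $270 | Garrison Reservoir: $155 | East Greenway: $530 | West Terminal: $265 | Thornfield Interchange: $560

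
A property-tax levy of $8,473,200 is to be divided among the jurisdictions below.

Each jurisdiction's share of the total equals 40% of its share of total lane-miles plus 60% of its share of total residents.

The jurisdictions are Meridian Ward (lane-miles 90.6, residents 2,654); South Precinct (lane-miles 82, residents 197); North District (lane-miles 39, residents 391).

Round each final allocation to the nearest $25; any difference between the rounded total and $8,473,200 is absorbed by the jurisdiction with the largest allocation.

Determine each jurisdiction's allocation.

Lane-miles total 211.6; residents total 3,242.
Blended shares (40% lane-miles + 60% residents): Meridian Ward 0.6624; South Precinct 0.1915; North District 0.1461.
Unrounded shares: Meridian Ward 5,613,027.50; South Precinct 1,622,350.28; North District 1,237,822.22.
Rounded to nearest $25: Meridian Ward $5,613,025; South Precinct $1,622,350; North District $1,237,825. Sum = $8,473,200.
Sum already equals the total — no adjustment.

Meridian Ward: $5,613,025 | South Precinct: $1,622,350 | North District: $1,237,825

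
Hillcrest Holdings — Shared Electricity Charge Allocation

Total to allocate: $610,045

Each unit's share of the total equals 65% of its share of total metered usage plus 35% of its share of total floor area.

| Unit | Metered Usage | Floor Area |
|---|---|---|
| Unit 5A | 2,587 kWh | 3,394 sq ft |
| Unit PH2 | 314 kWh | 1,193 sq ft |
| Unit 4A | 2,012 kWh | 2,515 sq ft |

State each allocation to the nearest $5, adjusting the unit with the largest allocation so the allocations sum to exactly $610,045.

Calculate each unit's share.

Unit 5A: $310,835 · Unit PH2: $61,210 · Unit 4A: $238,000

Metered usage total 4,913; floor area total 7,102.
Composite weights (65% metered usage + 35% floor area): Unit 5A 0.5095; Unit PH2 0.1003; Unit 4A 0.3901.
Pro-rata amounts: Unit 5A 310,835.11; Unit PH2 61,209.56; Unit 4A 238,000.33.
Rounded to nearest $5: Unit 5A $310,835; Unit PH2 $61,210; Unit 4A $238,000. Sum = $610,045.
Sum already equals the total — no adjustment.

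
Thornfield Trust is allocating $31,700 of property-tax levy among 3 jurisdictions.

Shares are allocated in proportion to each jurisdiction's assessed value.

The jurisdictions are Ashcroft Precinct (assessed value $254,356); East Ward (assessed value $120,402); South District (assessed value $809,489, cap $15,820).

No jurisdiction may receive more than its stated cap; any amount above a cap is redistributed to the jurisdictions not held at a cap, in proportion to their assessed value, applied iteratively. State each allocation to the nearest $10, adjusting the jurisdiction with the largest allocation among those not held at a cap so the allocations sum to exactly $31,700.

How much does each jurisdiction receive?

Ashcroft Precinct: $10,780; East Ward: $5,100; South District: $15,820

Total assessed value = 1,184,247.
Proportional shares (ignoring caps): Ashcroft Precinct 6,808.62; East Ward 3,222.93; South District 21,668.45.
Capped: South District ($15,820); remaining pool $15,880 reallocated over remaining assessed value 374,758.
Shares after redistribution: Ashcroft Precinct 10,778.08 → $10,780; East Ward 5,101.92 → $5,100.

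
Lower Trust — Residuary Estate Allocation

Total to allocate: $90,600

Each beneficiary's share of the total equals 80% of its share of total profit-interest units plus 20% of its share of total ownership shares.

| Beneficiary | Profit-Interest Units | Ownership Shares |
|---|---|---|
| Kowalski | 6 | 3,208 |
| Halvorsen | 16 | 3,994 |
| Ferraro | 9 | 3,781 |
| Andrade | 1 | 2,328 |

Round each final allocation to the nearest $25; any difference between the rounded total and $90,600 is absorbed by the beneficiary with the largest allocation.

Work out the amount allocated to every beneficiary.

Totals — profit-interest units 32, ownership shares 13,311.
Blended shares (80% profit-interest units + 20% ownership shares): Kowalski 0.1982; Halvorsen 0.4600; Ferraro 0.2818; Andrade 0.0600.
Unrounded shares: Kowalski 17,956.99; Halvorsen 41,676.95; Ferraro 25,532.00; Andrade 5,434.06.
After rounding ($25): Kowalski $17,950; Halvorsen $41,675; Ferraro $25,525; Andrade $5,425. Sum = $90,575.
Difference $90,600 − $90,575 = +$25 applied to largest allocation (Halvorsen): Halvorsen becomes $41,700.

Kowalski: $17,950 · Halvorsen: $41,700 · Ferraro: $25,525 · Andrade: $5,425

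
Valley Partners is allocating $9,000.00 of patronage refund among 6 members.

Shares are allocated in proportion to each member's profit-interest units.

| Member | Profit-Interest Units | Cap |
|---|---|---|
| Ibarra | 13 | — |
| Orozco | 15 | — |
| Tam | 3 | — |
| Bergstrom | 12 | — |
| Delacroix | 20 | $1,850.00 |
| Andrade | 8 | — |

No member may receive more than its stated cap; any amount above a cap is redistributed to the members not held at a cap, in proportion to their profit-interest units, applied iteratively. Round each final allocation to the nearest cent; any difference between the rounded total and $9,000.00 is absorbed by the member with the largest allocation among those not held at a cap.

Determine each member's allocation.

Ibarra: $1,822.55; Orozco: $2,102.94; Tam: $420.59; Bergstrom: $1,682.35; Delacroix: $1,850.00; Andrade: $1,121.57

Profit-interest units total: 71.
Unconstrained shares: Ibarra 1,647.8873; Orozco 1,901.4085; Tam 380.2817; Bergstrom 1,521.1268; Delacroix 2,535.2113; Andrade 1,014.0845.
Cap binds for Delacroix ($1,850.00); residual $7,150.00 reallocated over remaining profit-interest units 51.
Shares after redistribution: Ibarra 1,822.5490 → $1,822.55; Orozco 2,102.9412 → $2,102.94; Tam 420.5882 → $420.59; Bergstrom 1,682.3529 → $1,682.35; Andrade 1,121.5686 → $1,121.57.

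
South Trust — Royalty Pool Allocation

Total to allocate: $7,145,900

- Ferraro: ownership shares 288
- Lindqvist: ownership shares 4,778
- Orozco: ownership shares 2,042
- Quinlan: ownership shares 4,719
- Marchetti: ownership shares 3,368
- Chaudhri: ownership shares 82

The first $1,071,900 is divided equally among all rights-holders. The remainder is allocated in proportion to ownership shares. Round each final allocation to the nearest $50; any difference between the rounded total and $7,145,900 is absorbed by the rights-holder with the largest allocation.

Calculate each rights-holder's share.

Ferraro: $293,150 | Lindqvist: $2,078,300 | Orozco: $990,550 | Quinlan: $2,054,900 | Marchetti: $1,517,750 | Chaudhri: $211,250

Equal tier: $1,071,900 ÷ 6 = $178,650 apiece.
Remainder $6,074,000 by ownership shares (total 15,277): Ferraro 114,506.25 → $114,500; Lindqvist 1,899,690.52 → $1,899,700; Orozco 811,881.13 → $811,900; Quinlan 1,876,232.64 → $1,876,250; Marchetti 1,339,086.99 → $1,339,100; Chaudhri 32,602.47 → $32,600.
Rounding difference −$50 on remainder applied to Lindqvist.
Totals: Ferraro $178,650 + $114,500 = $293,150; Lindqvist $178,650 + $1,899,650 = $2,078,300; Orozco $178,650 + $811,900 = $990,550; Quinlan $178,650 + $1,876,250 = $2,054,900; Marchetti $178,650 + $1,339,100 = $1,517,750; Chaudhri $178,650 + $32,600 = $211,250.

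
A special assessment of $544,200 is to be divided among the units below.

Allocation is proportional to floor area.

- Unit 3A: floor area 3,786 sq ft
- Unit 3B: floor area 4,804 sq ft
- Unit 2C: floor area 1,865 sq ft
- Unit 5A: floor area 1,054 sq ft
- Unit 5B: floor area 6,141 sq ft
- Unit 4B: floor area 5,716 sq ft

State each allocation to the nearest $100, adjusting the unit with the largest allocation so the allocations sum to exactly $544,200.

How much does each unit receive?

Combined floor area = 23,366.
Raw shares: Unit 3A 3,786/23,366 × $544,200 = 88,176.89; Unit 3B 4,804/23,366 × $544,200 = 111,886.36; Unit 2C 1,865/23,366 × $544,200 = 43,436.32; Unit 5A 1,054/23,366 × $544,200 = 24,547.92; Unit 5B 6,141/23,366 × $544,200 = 143,025.43; Unit 4B 5,716/23,366 × $544,200 = 133,127.07.
At nearest $100: Unit 3A $88,200; Unit 3B $111,900; Unit 2C $43,400; Unit 5A $24,500; Unit 5B $143,000; Unit 4B $133,100. Sum = $544,100.
Difference $544,200 − $544,100 = +$100 applied to largest allocation (Unit 5B): Unit 5B becomes $143,100.

Unit 3A: $88,200 · Unit 3B: $111,900 · Unit 2C: $43,400 · Unit 5A: $24,500 · Unit 5B: $143,100 · Unit 4B: $133,100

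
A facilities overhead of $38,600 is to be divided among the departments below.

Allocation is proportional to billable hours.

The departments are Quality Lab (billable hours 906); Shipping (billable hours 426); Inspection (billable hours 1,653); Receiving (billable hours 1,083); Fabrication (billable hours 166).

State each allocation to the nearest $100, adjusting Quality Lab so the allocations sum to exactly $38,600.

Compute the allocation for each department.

Total billable hours = 4,234.
Unrounded shares: Quality Lab 906/4,234 × $38,600 = 8,259.71; Shipping 426/4,234 × $38,600 = 3,883.70; Inspection 1,653/4,234 × $38,600 = 15,069.86; Receiving 1,083/4,234 × $38,600 = 9,873.36; Fabrication 166/4,234 × $38,600 = 1,513.37.
After rounding ($100): Quality Lab $8,300; Shipping $3,900; Inspection $15,100; Receiving $9,900; Fabrication $1,500. Sum = $38,700.
Difference $38,600 − $38,700 = −$100 applied to Quality Lab: Quality Lab becomes $8,200.

Quality Lab: $8,200 · Shipping: $3,900 · Inspection: $15,100 · Receiving: $9,900 · Fabrication: $1,500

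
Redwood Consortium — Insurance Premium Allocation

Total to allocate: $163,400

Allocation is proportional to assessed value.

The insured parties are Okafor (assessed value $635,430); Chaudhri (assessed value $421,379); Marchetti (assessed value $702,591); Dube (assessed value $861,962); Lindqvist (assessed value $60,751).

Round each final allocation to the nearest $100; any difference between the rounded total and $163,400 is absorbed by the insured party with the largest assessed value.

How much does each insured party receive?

Okafor: $38,700 · Chaudhri: $25,700 · Marchetti: $42,800 · Dube: $52,500 · Lindqvist: $3,700

Sum of assessed value: 635,430 + 421,379 + 702,591 + 861,962 + 60,751 = 2,682,113.
Proportional shares: Okafor 38,711.74; Chaudhri 25,671.30; Marchetti 42,803.33; Dube 52,512.55; Lindqvist 3,701.08.
Rounded to nearest $100: Okafor $38,700; Chaudhri $25,700; Marchetti $42,800; Dube $52,500; Lindqvist $3,700. Sum = $163,400.
Sum already equals the total — no adjustment.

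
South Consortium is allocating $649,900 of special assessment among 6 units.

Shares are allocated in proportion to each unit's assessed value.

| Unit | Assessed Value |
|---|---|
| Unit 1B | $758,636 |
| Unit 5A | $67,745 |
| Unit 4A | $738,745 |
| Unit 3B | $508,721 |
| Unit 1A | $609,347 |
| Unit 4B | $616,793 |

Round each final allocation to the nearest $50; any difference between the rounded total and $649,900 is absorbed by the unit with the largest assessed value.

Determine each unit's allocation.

Combined assessed value = 758,636 + 67,745 + 738,745 + 508,721 + 609,347 + 616,793 = 3,299,987.
Unrounded shares: Unit 1B 149,405.90; Unit 5A 13,341.71; Unit 4A 145,488.57; Unit 3B 100,187.60; Unit 1A 120,004.90; Unit 4B 121,471.32.
After rounding ($50): Unit 1B $149,400; Unit 5A $13,350; Unit 4A $145,500; Unit 3B $100,200; Unit 1A $120,000; Unit 4B $121,450. Sum = $649,900.
Rounded total matches; no reconciliation needed.

Unit 1B: $149,400 · Unit 5A: $13,350 · Unit 4A: $145,500 · Unit 3B: $100,200 · Unit 1A: $120,000 · Unit 4B: $121,450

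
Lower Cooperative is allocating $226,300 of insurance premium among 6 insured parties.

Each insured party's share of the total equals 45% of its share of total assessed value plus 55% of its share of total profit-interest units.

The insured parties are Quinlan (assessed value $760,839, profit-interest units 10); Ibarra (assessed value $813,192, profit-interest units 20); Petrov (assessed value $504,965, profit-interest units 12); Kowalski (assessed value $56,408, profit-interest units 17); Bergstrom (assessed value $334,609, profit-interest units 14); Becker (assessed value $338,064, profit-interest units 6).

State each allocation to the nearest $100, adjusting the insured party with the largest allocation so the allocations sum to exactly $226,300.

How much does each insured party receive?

Quinlan: $43,300 · Ibarra: $61,100 · Petrov: $37,200 · Kowalski: $28,800 · Bergstrom: $34,200 · Becker: $21,700

Totals — assessed value 2,808,077, profit-interest units 79.
Composite weights (45% assessed value + 55% profit-interest units): Quinlan 0.1915; Ibarra 0.2696; Petrov 0.1645; Kowalski 0.1274; Bergstrom 0.1511; Becker 0.0959.
Proportional shares: Quinlan 43,346.91; Ibarra 61,000.56; Petrov 37,218.65; Kowalski 28,829.25; Bergstrom 34,191.69; Becker 21,712.94.
Rounded to nearest $100: Quinlan $43,300; Ibarra $61,000; Petrov $37,200; Kowalski $28,800; Bergstrom $34,200; Becker $21,700. Sum = $226,200.
Difference $226,300 − $226,200 = +$100 applied to largest allocation (Ibarra): Ibarra becomes $61,100.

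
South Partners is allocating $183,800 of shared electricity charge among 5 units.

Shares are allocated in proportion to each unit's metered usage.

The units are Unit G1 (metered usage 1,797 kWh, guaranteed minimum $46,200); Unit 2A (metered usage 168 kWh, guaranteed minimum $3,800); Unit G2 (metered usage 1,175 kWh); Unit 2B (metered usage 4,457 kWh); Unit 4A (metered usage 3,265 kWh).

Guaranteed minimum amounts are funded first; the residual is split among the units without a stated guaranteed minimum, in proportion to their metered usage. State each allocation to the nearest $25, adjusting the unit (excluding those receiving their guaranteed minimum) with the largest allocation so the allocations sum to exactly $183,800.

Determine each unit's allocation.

Fund the minimums — Unit G1 $46,200; Unit 2A $3,800. Balance $133,800.
Balance split over remaining metered usage 8,897: Unit G2 17,670.56 → $17,675; Unit 2B 67,027.83 → $67,025; Unit 4A 49,101.61 → $49,100.

Unit G1: $46,200 · Unit 2A: $3,800 · Unit G2: $17,675 · Unit 2B: $67,025 · Unit 4A: $49,100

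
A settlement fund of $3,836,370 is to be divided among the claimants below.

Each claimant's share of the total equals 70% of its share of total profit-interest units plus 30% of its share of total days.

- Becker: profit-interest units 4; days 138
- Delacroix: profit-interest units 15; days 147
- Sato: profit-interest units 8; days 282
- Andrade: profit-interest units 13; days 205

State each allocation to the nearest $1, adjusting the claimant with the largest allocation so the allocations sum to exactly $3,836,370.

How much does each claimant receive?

Becker: $474,279 | Delacroix: $1,226,197 | Sato: $957,502 | Andrade: $1,178,392

Profit-interest units total 40; days total 772.
Combined weights (70% profit-interest units + 30% days): Becker 0.1236; Delacroix 0.3196; Sato 0.2496; Andrade 0.3072.
Raw shares: Becker 474,278.70; Delacroix 1,226,197.28; Sato 957,502.29; Andrade 1,178,391.73.
After rounding ($1): Becker $474,279; Delacroix $1,226,197; Sato $957,502; Andrade $1,178,392. Sum = $3,836,370.
Sum already equals the total — no adjustment.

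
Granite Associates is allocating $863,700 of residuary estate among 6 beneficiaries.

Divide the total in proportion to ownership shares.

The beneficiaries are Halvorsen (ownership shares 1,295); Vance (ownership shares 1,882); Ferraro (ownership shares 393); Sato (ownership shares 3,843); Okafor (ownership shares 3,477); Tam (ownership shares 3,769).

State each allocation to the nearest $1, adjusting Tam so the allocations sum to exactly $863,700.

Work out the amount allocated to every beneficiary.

Total ownership shares = 14,659.
Proportional shares: Halvorsen 1,295/14,659 × $863,700 = 76,300.67; Vance 1,882/14,659 × $863,700 = 110,886.38; Ferraro 393/14,659 × $863,700 = 23,155.34; Sato 3,843/14,659 × $863,700 = 226,427.39; Okafor 3,477/14,659 × $863,700 = 204,862.88; Tam 3,769/14,659 × $863,700 = 222,067.35.
Rounded to nearest $1: Halvorsen $76,301; Vance $110,886; Ferraro $23,155; Sato $226,427; Okafor $204,863; Tam $222,067. Sum = $863,699.
Difference $863,700 − $863,699 = +$1 applied to Tam: Tam becomes $222,068.

Halvorsen: $76,301 | Vance: $110,886 | Ferraro: $23,155 | Sato: $226,427 | Okafor: $204,863 | Tam: $222,068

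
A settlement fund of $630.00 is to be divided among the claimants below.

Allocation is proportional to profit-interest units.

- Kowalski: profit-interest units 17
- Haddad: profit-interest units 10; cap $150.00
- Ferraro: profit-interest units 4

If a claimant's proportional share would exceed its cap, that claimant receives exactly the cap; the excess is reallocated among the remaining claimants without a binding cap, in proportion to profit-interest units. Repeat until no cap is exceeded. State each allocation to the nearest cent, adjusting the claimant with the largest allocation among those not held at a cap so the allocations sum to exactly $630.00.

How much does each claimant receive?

Sum of profit-interest units: 31.
Unconstrained shares: Kowalski 345.4839; Haddad 203.2258; Ferraro 81.2903.
Capped: Haddad ($150.00); balance $480.00 reallocated over remaining profit-interest units 21.
Shares after redistribution: Kowalski 388.5714 → $388.57; Ferraro 91.4286 → $91.43.

Kowalski: $388.57 | Haddad: $150.00 | Ferraro: $91.43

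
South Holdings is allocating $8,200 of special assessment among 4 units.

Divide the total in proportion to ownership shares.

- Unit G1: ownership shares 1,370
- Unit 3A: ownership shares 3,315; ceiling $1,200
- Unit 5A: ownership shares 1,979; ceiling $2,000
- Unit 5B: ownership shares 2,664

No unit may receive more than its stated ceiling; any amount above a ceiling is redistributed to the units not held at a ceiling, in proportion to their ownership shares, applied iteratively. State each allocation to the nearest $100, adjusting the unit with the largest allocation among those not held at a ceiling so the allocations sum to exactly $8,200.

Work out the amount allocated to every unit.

Combined ownership shares = 9,328.
Proportional shares (ignoring caps): Unit G1 1,204.33; Unit 3A 2,914.13; Unit 5A 1,739.69; Unit 5B 2,341.85.
Held at cap: Unit 3A ($1,200); remaining pool $7,000 reallocated over remaining ownership shares 6,013.
Held at cap: Unit 5A ($2,000); remaining pool $5,000 reallocated over remaining ownership shares 4,034.
Redistributed shares: Unit G1 1,698.07 → $1,700; Unit 5B 3,301.93 → $3,300.

Unit G1: $1,700; Unit 3A: $1,200; Unit 5A: $2,000; Unit 5B: $3,300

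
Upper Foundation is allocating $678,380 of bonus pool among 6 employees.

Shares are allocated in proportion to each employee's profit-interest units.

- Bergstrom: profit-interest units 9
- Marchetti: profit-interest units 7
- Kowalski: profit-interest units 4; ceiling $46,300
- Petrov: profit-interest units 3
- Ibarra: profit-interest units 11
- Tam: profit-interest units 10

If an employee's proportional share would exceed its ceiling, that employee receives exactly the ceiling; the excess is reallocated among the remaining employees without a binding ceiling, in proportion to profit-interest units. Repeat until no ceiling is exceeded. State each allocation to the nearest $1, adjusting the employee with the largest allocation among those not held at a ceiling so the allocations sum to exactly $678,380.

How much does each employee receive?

Bergstrom: $142,218 | Marchetti: $110,614 | Kowalski: $46,300 | Petrov: $47,406 | Ibarra: $173,822 | Tam: $158,020

Profit-interest units total: 44.
Proportional shares (ignoring caps): Bergstrom 138,759.55; Marchetti 107,924.09; Kowalski 61,670.91; Petrov 46,253.18; Ibarra 169,595.00; Tam 154,177.27.
Capped: Kowalski ($46,300); remaining pool $632,080 reallocated over remaining profit-interest units 40.
Redistributed shares: Bergstrom 142,218.00 → $142,218; Marchetti 110,614.00 → $110,614; Petrov 47,406.00 → $47,406; Ibarra 173,822.00 → $173,822; Tam 158,020.00 → $158,020.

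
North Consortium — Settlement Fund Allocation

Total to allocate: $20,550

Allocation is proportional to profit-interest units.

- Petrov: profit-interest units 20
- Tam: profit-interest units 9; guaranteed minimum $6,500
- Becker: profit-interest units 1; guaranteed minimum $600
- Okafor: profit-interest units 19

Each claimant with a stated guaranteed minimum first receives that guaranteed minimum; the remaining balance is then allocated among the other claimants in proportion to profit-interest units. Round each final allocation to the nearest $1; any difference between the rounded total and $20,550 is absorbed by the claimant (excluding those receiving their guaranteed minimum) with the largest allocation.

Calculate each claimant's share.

Minimums first: Tam $6,500; Becker $600. Balance $13,450.
Balance split over remaining profit-interest units 39: Petrov 6,897.44 → $6,897; Okafor 6,552.56 → $6,553.

Petrov: $6,897; Tam: $6,500; Becker: $600; Okafor: $6,553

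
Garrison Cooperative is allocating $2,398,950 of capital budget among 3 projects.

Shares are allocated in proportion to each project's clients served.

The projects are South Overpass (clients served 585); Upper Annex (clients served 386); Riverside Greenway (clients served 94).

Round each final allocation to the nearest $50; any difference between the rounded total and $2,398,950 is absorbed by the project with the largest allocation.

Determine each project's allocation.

South Overpass: $1,317,700 · Upper Annex: $869,500 · Riverside Greenway: $211,750

Sum of clients served: 1,065.
Pro-rata amounts: South Overpass 585/1,065 × $2,398,950 = 1,317,733.10; Upper Annex 386/1,065 × $2,398,950 = 869,478.59; Riverside Greenway 94/1,065 × $2,398,950 = 211,738.31.
At nearest $50: South Overpass $1,317,750; Upper Annex $869,500; Riverside Greenway $211,750. Sum = $2,399,000.
Difference $2,398,950 − $2,399,000 = −$50 applied to largest allocation (South Overpass): South Overpass becomes $1,317,700.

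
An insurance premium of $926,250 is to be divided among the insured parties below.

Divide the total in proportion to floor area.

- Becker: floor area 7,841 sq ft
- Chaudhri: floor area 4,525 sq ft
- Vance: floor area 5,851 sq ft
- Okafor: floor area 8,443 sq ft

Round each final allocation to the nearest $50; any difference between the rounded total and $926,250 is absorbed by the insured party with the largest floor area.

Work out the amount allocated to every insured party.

Becker: $272,400 | Chaudhri: $157,200 | Vance: $203,300 | Okafor: $293,350

Total floor area = 7,841 + 4,525 + 5,851 + 8,443 = 26,660.
Unrounded shares: Becker 272,420.34; Chaudhri 157,212.35; Vance 203,281.65; Okafor 293,335.66.
Rounded to nearest $50: Becker $272,400; Chaudhri $157,200; Vance $203,300; Okafor $293,350. Sum = $926,250.
Sum already equals the total — no adjustment.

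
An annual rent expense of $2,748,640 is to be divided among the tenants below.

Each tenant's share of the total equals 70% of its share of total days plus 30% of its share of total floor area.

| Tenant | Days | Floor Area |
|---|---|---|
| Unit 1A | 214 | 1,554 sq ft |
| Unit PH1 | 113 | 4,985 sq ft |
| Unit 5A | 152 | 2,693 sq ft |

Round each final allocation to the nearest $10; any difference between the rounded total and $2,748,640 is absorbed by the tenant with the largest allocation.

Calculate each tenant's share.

Unit 1A: $998,400; Unit PH1: $899,150; Unit 5A: $851,090

Days total 479; floor area total 9,232.
Composite weights (70% days + 30% floor area): Unit 1A 0.3632; Unit PH1 0.3271; Unit 5A 0.3096.
Pro-rata amounts: Unit 1A 998,397.11; Unit PH1 899,153.26; Unit 5A 851,089.63.
Rounded to nearest $10: Unit 1A $998,400; Unit PH1 $899,150; Unit 5A $851,090. Sum = $2,748,640.
No rounding difference to absorb.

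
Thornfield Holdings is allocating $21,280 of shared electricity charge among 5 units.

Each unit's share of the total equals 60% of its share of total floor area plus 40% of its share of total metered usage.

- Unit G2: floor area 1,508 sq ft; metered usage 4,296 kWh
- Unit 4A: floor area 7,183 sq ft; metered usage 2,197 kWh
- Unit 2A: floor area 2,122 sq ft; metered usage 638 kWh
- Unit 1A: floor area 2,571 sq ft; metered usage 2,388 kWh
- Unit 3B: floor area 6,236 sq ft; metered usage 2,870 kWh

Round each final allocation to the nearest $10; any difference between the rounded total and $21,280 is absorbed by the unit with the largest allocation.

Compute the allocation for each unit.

Totals — floor area 19,620, metered usage 12,389.
Combined weights (60% floor area + 40% metered usage): Unit G2 0.1848; Unit 4A 0.2906; Unit 2A 0.0855; Unit 1A 0.1557; Unit 3B 0.2834.
Unrounded shares: Unit G2 3,932.97; Unit 4A 6,183.91; Unit 2A 1,819.27; Unit 1A 3,313.82; Unit 3B 6,030.03.
Rounded to nearest $10: Unit G2 $3,930; Unit 4A $6,180; Unit 2A $1,820; Unit 1A $3,310; Unit 3B $6,030. Sum = $21,270.
Difference $21,280 − $21,270 = +$10 applied to largest allocation (Unit 4A): Unit 4A becomes $6,190.

Unit G2: $3,930 · Unit 4A: $6,190 · Unit 2A: $1,820 · Unit 1A: $3,310 · Unit 3B: $6,030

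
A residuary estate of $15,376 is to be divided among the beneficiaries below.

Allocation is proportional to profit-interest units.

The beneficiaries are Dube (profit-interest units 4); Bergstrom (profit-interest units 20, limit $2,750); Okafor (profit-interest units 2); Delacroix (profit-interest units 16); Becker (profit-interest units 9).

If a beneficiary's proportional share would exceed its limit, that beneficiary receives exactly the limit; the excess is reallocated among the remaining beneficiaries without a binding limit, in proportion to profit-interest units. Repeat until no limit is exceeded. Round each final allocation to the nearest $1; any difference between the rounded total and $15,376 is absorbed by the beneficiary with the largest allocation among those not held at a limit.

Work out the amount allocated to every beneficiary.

Dube: $1,629 | Bergstrom: $2,750 | Okafor: $815 | Delacroix: $6,516 | Becker: $3,666

Total profit-interest units = 51.
Proportional shares (ignoring caps): Dube 1,205.96; Bergstrom 6,029.80; Okafor 602.98; Delacroix 4,823.84; Becker 2,713.41.
Capped: Bergstrom ($2,750); residual $12,626 reallocated over remaining profit-interest units 31.
Remaining shares: Dube 1,629.16 → $1,629; Okafor 814.58 → $815; Delacroix 6,516.65 → $6,517; Becker 3,665.61 → $3,666.
Rounding difference −$1 applied to Delacroix → $6,516.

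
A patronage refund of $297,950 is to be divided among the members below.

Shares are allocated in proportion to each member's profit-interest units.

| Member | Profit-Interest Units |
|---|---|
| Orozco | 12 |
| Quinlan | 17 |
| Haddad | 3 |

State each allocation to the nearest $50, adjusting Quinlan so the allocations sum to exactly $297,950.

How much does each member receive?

Orozco: $111,750; Quinlan: $158,250; Haddad: $27,950

Total profit-interest units = 32.
Raw shares: Orozco 12/32 × $297,950 = 111,731.25; Quinlan 17/32 × $297,950 = 158,285.94; Haddad 3/32 × $297,950 = 27,932.81.
At nearest $50: Orozco $111,750; Quinlan $158,300; Haddad $27,950. Sum = $298,000.
Difference $297,950 − $298,000 = −$50 applied to Quinlan: Quinlan becomes $158,250.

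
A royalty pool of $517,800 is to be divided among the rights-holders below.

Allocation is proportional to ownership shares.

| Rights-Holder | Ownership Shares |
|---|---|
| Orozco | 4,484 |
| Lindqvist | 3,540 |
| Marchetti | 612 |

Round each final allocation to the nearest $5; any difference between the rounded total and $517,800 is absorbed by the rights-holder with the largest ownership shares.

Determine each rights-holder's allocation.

Orozco: $268,855; Lindqvist: $212,250; Marchetti: $36,695

Total ownership shares = 4,484 + 3,540 + 612 = 8,636.
Unrounded shares: Orozco 268,853.08; Lindqvist 212,252.43; Marchetti 36,694.49.
At nearest $5: Orozco $268,855; Lindqvist $212,250; Marchetti $36,695. Sum = $517,800.
Sum already equals the total — no adjustment.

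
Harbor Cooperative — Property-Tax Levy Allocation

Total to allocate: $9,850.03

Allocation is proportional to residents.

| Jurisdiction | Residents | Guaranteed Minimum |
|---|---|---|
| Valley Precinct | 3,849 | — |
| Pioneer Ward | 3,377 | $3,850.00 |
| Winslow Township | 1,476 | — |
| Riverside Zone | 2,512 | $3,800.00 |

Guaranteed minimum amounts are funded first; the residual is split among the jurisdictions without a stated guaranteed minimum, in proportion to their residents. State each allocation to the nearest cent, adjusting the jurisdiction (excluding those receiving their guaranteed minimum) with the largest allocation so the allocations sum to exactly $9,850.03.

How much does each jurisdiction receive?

Fund the minimums — Pioneer Ward $3,850.00; Riverside Zone $3,800.00. Residual $2,200.03.
Residual split over remaining residents 5,325: Valley Precinct 1,590.2189 → $1,590.22; Winslow Township 609.8111 → $609.81.

Valley Precinct: $1,590.22; Pioneer Ward: $3,850.00; Winslow Township: $609.81; Riverside Zone: $3,800.00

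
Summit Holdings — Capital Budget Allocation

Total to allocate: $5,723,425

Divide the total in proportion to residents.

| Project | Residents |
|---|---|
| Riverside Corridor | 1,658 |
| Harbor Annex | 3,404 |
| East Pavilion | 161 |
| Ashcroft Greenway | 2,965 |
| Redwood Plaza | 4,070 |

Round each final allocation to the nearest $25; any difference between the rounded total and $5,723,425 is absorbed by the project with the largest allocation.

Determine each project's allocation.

Riverside Corridor: $774,150 · Harbor Annex: $1,589,375 · East Pavilion: $75,175 · Ashcroft Greenway: $1,384,400 · Redwood Plaza: $1,900,325

Sum of residents: 12,258.
Raw shares: Riverside Corridor 1,658/12,258 × $5,723,425 = 774,142.49; Harbor Annex 3,404/12,258 × $5,723,425 = 1,589,373.36; East Pavilion 161/12,258 × $5,723,425 = 75,173.06; Ashcroft Greenway 2,965/12,258 × $5,723,425 = 1,384,398.36; Redwood Plaza 4,070/12,258 × $5,723,425 = 1,900,337.72.
Rounded to nearest $25: Riverside Corridor $774,150; Harbor Annex $1,589,375; East Pavilion $75,175; Ashcroft Greenway $1,384,400; Redwood Plaza $1,900,350. Sum = $5,723,450.
Difference $5,723,425 − $5,723,450 = −$25 applied to largest allocation (Redwood Plaza): Redwood Plaza becomes $1,900,325.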